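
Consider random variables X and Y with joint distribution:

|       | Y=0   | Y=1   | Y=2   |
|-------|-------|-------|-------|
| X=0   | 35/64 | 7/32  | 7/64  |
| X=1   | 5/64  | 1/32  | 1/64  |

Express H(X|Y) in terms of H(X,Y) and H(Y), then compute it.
H(X|Y) = H(X,Y) - H(Y)

Marginal P(Y) (column sums):
  P(Y=0) = 35/64 + 5/64 = 5/8
  P(Y=1) = 7/32 + 1/32 = 1/4
  P(Y=2) = 7/64 + 1/64 = 1/8

H(X,Y) = -[(35/64)·log₂(35/64) + (7/32)·log₂(7/32) + (7/64)·log₂(7/64) + (5/64)·log₂(5/64) + (1/32)·log₂(1/32) + (1/64)·log₂(1/64)]
  = 0.4762 + 0.4796 + 0.3492 + 0.2873 + 0.1563 + 0.0938
  = 1.8424 bits
H(Y) = -[(5/8)·log₂(5/8) + (1/4)·log₂(1/4) + (1/8)·log₂(1/8)]
  = 0.4238 + 0.5000 + 0.3750
  = 1.2988 bits

H(X|Y) = 1.8424 - 1.2988 = 0.5436 bits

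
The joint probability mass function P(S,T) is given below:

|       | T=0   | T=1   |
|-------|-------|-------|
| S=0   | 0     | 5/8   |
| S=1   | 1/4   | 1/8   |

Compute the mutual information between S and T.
Marginal P(S) (row sums):
  P(S=0) = 0 + 5/8 = 5/8
  P(S=1) = 1/4 + 1/8 = 3/8
Marginal P(T) (column sums):
  P(T=0) = 0 + 1/4 = 1/4
  P(T=1) = 5/8 + 1/8 = 3/4

H(S) = -[(5/8)·log₂(5/8) + (3/8)·log₂(3/8)]
  = 0.4238 + 0.5306
  = 0.9544 bits
H(T) = -[(1/4)·log₂(1/4) + (3/4)·log₂(3/4)]
  = 0.5000 + 0.3113
  = 0.8113 bits
H(S,T) = -[(5/8)·log₂(5/8) + (1/4)·log₂(1/4) + (1/8)·log₂(1/8)]
  = 0.4238 + 0.5000 + 0.3750
  = 1.2988 bits

I(S;T) = H(S) + H(T) - H(S,T)
  = 0.9544 + 0.8113 - 1.2988
  = 0.4669 bits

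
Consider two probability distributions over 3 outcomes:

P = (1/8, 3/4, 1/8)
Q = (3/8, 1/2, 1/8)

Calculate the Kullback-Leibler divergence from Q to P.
D(P||Q) = Σ P(i) log₂(P(i)/Q(i))
  i=0: (1/8) × log₂((1/8)/(3/8)) = (1/8) × log₂(1/3) = -0.1981
  i=1: (3/4) × log₂((3/4)/(1/2)) = (3/4) × log₂(3/2) = 0.4387
  i=2: (1/8) × log₂((1/8)/(1/8)) = (1/8) × log₂(1) = 0.0000
D(P||Q) = -0.1981 + 0.4387 + 0.0000
  = 0.2406 bits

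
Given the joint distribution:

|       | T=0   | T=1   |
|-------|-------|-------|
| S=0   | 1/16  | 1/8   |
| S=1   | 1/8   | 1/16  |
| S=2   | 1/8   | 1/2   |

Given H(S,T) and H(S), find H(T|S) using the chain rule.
From the chain rule: H(S,T) = H(S) + H(T|S)
Therefore: H(T|S) = H(S,T) - H(S)

H(S,T) = -[(1/16)·log₂(1/16) + (1/8)·log₂(1/8) + (1/8)·log₂(1/8) + (1/16)·log₂(1/16) + (1/8)·log₂(1/8) + (1/2)·log₂(1/2)]
  = 0.2500 + 0.3750 + 0.3750 + 0.2500 + 0.3750 + 0.5000
  = 2.1250 bits
Marginal P(S) (row sums):
  P(S=0) = 1/16 + 1/8 = 3/16
  P(S=1) = 1/8 + 1/16 = 3/16
  P(S=2) = 1/8 + 1/2 = 5/8
H(S) = -[(3/16)·log₂(3/16) + (3/16)·log₂(3/16) + (5/8)·log₂(5/8)]
  = 0.4528 + 0.4528 + 0.4238
  = 1.3294 bits

H(T|S) = 2.1250 - 1.3294 = 0.7956 bits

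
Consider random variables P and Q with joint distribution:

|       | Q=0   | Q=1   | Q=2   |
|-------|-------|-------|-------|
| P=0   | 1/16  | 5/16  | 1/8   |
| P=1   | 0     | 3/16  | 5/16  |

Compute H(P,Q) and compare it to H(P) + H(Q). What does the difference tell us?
Marginal P(P) (row sums):
  P(P=0) = 1/16 + 5/16 + 1/8 = 1/2
  P(P=1) = 0 + 3/16 + 5/16 = 1/2
Marginal P(Q) (column sums):
  P(Q=0) = 1/16 + 0 = 1/16
  P(Q=1) = 5/16 + 3/16 = 1/2
  P(Q=2) = 1/8 + 5/16 = 7/16

H(P,Q) = -[(1/16)·log₂(1/16) + (5/16)·log₂(5/16) + (1/8)·log₂(1/8) + (3/16)·log₂(3/16) + (5/16)·log₂(5/16)]
  = 0.2500 + 0.5244 + 0.3750 + 0.4528 + 0.5244
  = 2.1266 bits
H(P) = -[(1/2)·log₂(1/2) + (1/2)·log₂(1/2)]
  = 0.5000 + 0.5000
  = 1.0000 bits
H(Q) = -[(1/16)·log₂(1/16) + (1/2)·log₂(1/2) + (7/16)·log₂(7/16)]
  = 0.2500 + 0.5000 + 0.5218
  = 1.2718 bits

H(P) + H(Q) = 1.0000 + 1.2718 = 2.2718 bits
Difference: H(P) + H(Q) - H(P,Q) = 2.2718 - 2.1266 = 0.1452 bits = I(P;Q)

The difference is the mutual information; it is positive here, so P and Q are dependent (knowing one reduces uncertainty about the other by 0.1452 bits).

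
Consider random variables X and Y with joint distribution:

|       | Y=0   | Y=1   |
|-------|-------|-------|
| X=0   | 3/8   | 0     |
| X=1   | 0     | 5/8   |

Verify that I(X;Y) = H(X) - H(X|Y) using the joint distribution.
Left side, from I(X;Y) = H(X) + H(Y) - H(X,Y):
Marginal P(X) (row sums):
  P(X=0) = 3/8 + 0 = 3/8
  P(X=1) = 0 + 5/8 = 5/8
Marginal P(Y) (column sums):
  P(Y=0) = 3/8 + 0 = 3/8
  P(Y=1) = 0 + 5/8 = 5/8

H(X) = -[(3/8)·log₂(3/8) + (5/8)·log₂(5/8)]
  = 0.5306 + 0.4238
  = 0.9544 bits
H(Y) = -[(3/8)·log₂(3/8) + (5/8)·log₂(5/8)]
  = 0.5306 + 0.4238
  = 0.9544 bits
H(X,Y) = -[(3/8)·log₂(3/8) + (5/8)·log₂(5/8)]
  = 0.5306 + 0.4238
  = 0.9544 bits

I(X;Y) = H(X) + H(Y) - H(X,Y)
  = 0.9544 + 0.9544 - 0.9544
  = 0.9544 bits

Right side, with H(X|Y) computed directly from the conditional probabilities:
H(X|Y) = -Σ P(X,Y)·log₂ P(X|Y), where P(X|Y) = P(X,Y) / P(Y)
  (cells with P(X,Y) = 0 contribute 0)
  (X=0,Y=0): P(X|Y) = (3/8)/(3/8) = 1;  -(3/8)·log₂(1) = 0.0000
  (X=1,Y=1): P(X|Y) = (5/8)/(5/8) = 1;  -(5/8)·log₂(1) = 0.0000
H(X|Y) = 0.0000 + 0.0000
  = 0.0000 bits
H(X) - H(X|Y) = 0.9544 - 0.0000 = 0.9544 bits

Both sides equal 0.9544 bits, so I(X;Y) = H(X) - H(X|Y) ✓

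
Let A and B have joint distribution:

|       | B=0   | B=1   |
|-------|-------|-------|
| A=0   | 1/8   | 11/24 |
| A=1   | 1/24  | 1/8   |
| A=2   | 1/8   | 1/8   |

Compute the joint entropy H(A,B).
H(A,B) = -Σ P(A,B) log₂ P(A,B), summed over the non-zero cells:
H(A,B) = -[(1/8)·log₂(1/8) + (11/24)·log₂(11/24) + (1/24)·log₂(1/24) + (1/8)·log₂(1/8) + (1/8)·log₂(1/8) + (1/8)·log₂(1/8)]
  = 0.3750 + 0.5159 + 0.1910 + 0.3750 + 0.3750 + 0.3750
  = 2.2069 bits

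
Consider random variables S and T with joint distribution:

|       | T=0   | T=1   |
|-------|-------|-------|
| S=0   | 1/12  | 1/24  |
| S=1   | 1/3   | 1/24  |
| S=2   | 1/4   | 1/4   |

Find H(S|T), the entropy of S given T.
Marginal P(T) (column sums):
  P(T=0) = 1/12 + 1/3 + 1/4 = 2/3
  P(T=1) = 1/24 + 1/24 + 1/4 = 1/3

H(S|T) = -Σ P(S,T)·log₂ P(S|T), where P(S|T) = P(S,T) / P(T)
  (S=0,T=0): P(S|T) = (1/12)/(2/3) = 1/8;  -(1/12)·log₂(1/8) = 0.2500
  (S=0,T=1): P(S|T) = (1/24)/(1/3) = 1/8;  -(1/24)·log₂(1/8) = 0.1250
  (S=1,T=0): P(S|T) = (1/3)/(2/3) = 1/2;  -(1/3)·log₂(1/2) = 0.3333
  (S=1,T=1): P(S|T) = (1/24)/(1/3) = 1/8;  -(1/24)·log₂(1/8) = 0.1250
  (S=2,T=0): P(S|T) = (1/4)/(2/3) = 3/8;  -(1/4)·log₂(3/8) = 0.3538
  (S=2,T=1): P(S|T) = (1/4)/(1/3) = 3/4;  -(1/4)·log₂(3/4) = 0.1038
H(S|T) = 0.2500 + 0.1250 + 0.3333 + 0.1250 + 0.3538 + 0.1038
  = 1.2909 bits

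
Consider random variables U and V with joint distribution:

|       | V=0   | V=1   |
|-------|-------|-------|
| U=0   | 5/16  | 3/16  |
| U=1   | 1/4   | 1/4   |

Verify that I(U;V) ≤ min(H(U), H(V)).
Marginal P(U) (row sums):
  P(U=0) = 5/16 + 3/16 = 1/2
  P(U=1) = 1/4 + 1/4 = 1/2
Marginal P(V) (column sums):
  P(V=0) = 5/16 + 1/4 = 9/16
  P(V=1) = 3/16 + 1/4 = 7/16

H(U) = -[(1/2)·log₂(1/2) + (1/2)·log₂(1/2)]
  = 0.5000 + 0.5000
  = 1.0000 bits
H(V) = -[(9/16)·log₂(9/16) + (7/16)·log₂(7/16)]
  = 0.4669 + 0.5218
  = 0.9887 bits
H(U,V) = -[(5/16)·log₂(5/16) + (3/16)·log₂(3/16) + (1/4)·log₂(1/4) + (1/4)·log₂(1/4)]
  = 0.5244 + 0.4528 + 0.5000 + 0.5000
  = 1.9772 bits

I(U;V) = H(U) + H(V) - H(U,V)
  = 1.0000 + 0.9887 - 1.9772
  = 0.0115 bits

min(H(U), H(V)) = min(1.0000, 0.9887) = 0.9887 bits
Since 0.0115 ≤ 0.9887, the bound is satisfied ✓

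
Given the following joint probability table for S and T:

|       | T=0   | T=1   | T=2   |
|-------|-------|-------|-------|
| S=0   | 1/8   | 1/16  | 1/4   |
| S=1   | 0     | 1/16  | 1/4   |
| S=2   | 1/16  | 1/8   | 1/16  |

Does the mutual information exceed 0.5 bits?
Marginal P(S) (row sums):
  P(S=0) = 1/8 + 1/16 + 1/4 = 7/16
  P(S=1) = 0 + 1/16 + 1/4 = 5/16
  P(S=2) = 1/16 + 1/8 + 1/16 = 1/4
Marginal P(T) (column sums):
  P(T=0) = 1/8 + 0 + 1/16 = 3/16
  P(T=1) = 1/16 + 1/16 + 1/8 = 1/4
  P(T=2) = 1/4 + 1/4 + 1/16 = 9/16

H(S) = -[(7/16)·log₂(7/16) + (5/16)·log₂(5/16) + (1/4)·log₂(1/4)]
  = 0.5218 + 0.5244 + 0.5000
  = 1.5462 bits
H(T) = -[(3/16)·log₂(3/16) + (1/4)·log₂(1/4) + (9/16)·log₂(9/16)]
  = 0.4528 + 0.5000 + 0.4669
  = 1.4197 bits
H(S,T) = -[(1/8)·log₂(1/8) + (1/16)·log₂(1/16) + (1/4)·log₂(1/4) + (1/16)·log₂(1/16) + (1/4)·log₂(1/4) + (1/16)·log₂(1/16) + (1/8)·log₂(1/8) + (1/16)·log₂(1/16)]
  = 0.3750 + 0.2500 + 0.5000 + 0.2500 + 0.5000 + 0.2500 + 0.3750 + 0.2500
  = 2.7500 bits

I(S;T) = H(S) + H(T) - H(S,T)
  = 1.5462 + 1.4197 - 2.7500
  = 0.2159 bits

No. I(S;T) = 0.2159 bits, which is ≤ 0.5 bits.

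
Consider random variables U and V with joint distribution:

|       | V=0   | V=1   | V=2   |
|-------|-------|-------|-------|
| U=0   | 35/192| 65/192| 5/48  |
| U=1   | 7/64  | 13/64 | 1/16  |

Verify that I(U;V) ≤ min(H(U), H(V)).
Marginal P(U) (row sums):
  P(U=0) = 35/192 + 65/192 + 5/48 = 5/8
  P(U=1) = 7/64 + 13/64 + 1/16 = 3/8
Marginal P(V) (column sums):
  P(V=0) = 35/192 + 7/64 = 7/24
  P(V=1) = 65/192 + 13/64 = 13/24
  P(V=2) = 5/48 + 1/16 = 1/6

H(U) = -[(5/8)·log₂(5/8) + (3/8)·log₂(3/8)]
  = 0.4238 + 0.5306
  = 0.9544 bits
H(V) = -[(7/24)·log₂(7/24) + (13/24)·log₂(13/24) + (1/6)·log₂(1/6)]
  = 0.5185 + 0.4791 + 0.4308
  = 1.4284 bits
H(U,V) = -[(35/192)·log₂(35/192) + (65/192)·log₂(65/192) + (5/48)·log₂(5/48) + (7/64)·log₂(7/64) + (13/64)·log₂(13/64) + (1/16)·log₂(1/16)]
  = 0.4476 + 0.5290 + 0.3399 + 0.3492 + 0.4671 + 0.2500
  = 2.3828 bits

I(U;V) = H(U) + H(V) - H(U,V)
  = 0.9544 + 1.4284 - 2.3828
  = 0.0000 bits

min(H(U), H(V)) = min(0.9544, 1.4284) = 0.9544 bits
Since 0.0000 ≤ 0.9544, the bound is satisfied ✓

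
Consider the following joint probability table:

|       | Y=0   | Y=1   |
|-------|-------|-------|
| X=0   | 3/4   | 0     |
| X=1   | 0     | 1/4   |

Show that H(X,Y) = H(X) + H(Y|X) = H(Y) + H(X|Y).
Marginal P(X) (row sums):
  P(X=0) = 3/4 + 0 = 3/4
  P(X=1) = 0 + 1/4 = 1/4
Marginal P(Y) (column sums):
  P(Y=0) = 3/4 + 0 = 3/4
  P(Y=1) = 0 + 1/4 = 1/4

Decomposition 1: H(X) + H(Y|X)
H(X) = -[(3/4)·log₂(3/4) + (1/4)·log₂(1/4)]
  = 0.3113 + 0.5000
  = 0.8113 bits
H(Y|X) = -Σ P(X,Y)·log₂ P(Y|X), where P(Y|X) = P(X,Y) / P(X)
  (cells with P(X,Y) = 0 contribute 0)
  (X=0,Y=0): P(Y|X) = (3/4)/(3/4) = 1;  -(3/4)·log₂(1) = 0.0000
  (X=1,Y=1): P(Y|X) = (1/4)/(1/4) = 1;  -(1/4)·log₂(1) = 0.0000
H(Y|X) = 0.0000 + 0.0000
  = 0.0000 bits
H(X) + H(Y|X) = 0.8113 + 0.0000 = 0.8113 bits

Decomposition 2: H(Y) + H(X|Y)
H(Y) = -[(3/4)·log₂(3/4) + (1/4)·log₂(1/4)]
  = 0.3113 + 0.5000
  = 0.8113 bits
H(X|Y) = -Σ P(X,Y)·log₂ P(X|Y), where P(X|Y) = P(X,Y) / P(Y)
  (cells with P(X,Y) = 0 contribute 0)
  (X=0,Y=0): P(X|Y) = (3/4)/(3/4) = 1;  -(3/4)·log₂(1) = 0.0000
  (X=1,Y=1): P(X|Y) = (1/4)/(1/4) = 1;  -(1/4)·log₂(1) = 0.0000
H(X|Y) = 0.0000 + 0.0000
  = 0.0000 bits
H(Y) + H(X|Y) = 0.8113 + 0.0000 = 0.8113 bits

Direct computation of the joint entropy:
H(X,Y) = -[(3/4)·log₂(3/4) + (1/4)·log₂(1/4)]
  = 0.3113 + 0.5000
  = 0.8113 bits

All three agree: H(X,Y) = 0.8113 bits ✓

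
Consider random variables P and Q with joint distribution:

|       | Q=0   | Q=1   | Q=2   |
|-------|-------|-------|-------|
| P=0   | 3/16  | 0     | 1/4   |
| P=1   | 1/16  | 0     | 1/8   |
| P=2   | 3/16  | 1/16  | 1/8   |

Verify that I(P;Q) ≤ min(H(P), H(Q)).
Marginal P(P) (row sums):
  P(P=0) = 3/16 + 0 + 1/4 = 7/16
  P(P=1) = 1/16 + 0 + 1/8 = 3/16
  P(P=2) = 3/16 + 1/16 + 1/8 = 3/8
Marginal P(Q) (column sums):
  P(Q=0) = 3/16 + 1/16 + 3/16 = 7/16
  P(Q=1) = 0 + 0 + 1/16 = 1/16
  P(Q=2) = 1/4 + 1/8 + 1/8 = 1/2

H(P) = -[(7/16)·log₂(7/16) + (3/16)·log₂(3/16) + (3/8)·log₂(3/8)]
  = 0.5218 + 0.4528 + 0.5306
  = 1.5052 bits
H(Q) = -[(7/16)·log₂(7/16) + (1/16)·log₂(1/16) + (1/2)·log₂(1/2)]
  = 0.5218 + 0.2500 + 0.5000
  = 1.2718 bits
H(P,Q) = -[(3/16)·log₂(3/16) + (1/4)·log₂(1/4) + (1/16)·log₂(1/16) + (1/8)·log₂(1/8) + (3/16)·log₂(3/16) + (1/16)·log₂(1/16) + (1/8)·log₂(1/8)]
  = 0.4528 + 0.5000 + 0.2500 + 0.3750 + 0.4528 + 0.2500 + 0.3750
  = 2.6556 bits

I(P;Q) = H(P) + H(Q) - H(P,Q)
  = 1.5052 + 1.2718 - 2.6556
  = 0.1214 bits

min(H(P), H(Q)) = min(1.5052, 1.2718) = 1.2718 bits
Since 0.1214 ≤ 1.2718, the bound is satisfied ✓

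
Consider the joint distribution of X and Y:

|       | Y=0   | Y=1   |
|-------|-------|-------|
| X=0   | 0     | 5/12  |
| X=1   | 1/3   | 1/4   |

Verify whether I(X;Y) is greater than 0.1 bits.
Marginal P(X) (row sums):
  P(X=0) = 0 + 5/12 = 5/12
  P(X=1) = 1/3 + 1/4 = 7/12
Marginal P(Y) (column sums):
  P(Y=0) = 0 + 1/3 = 1/3
  P(Y=1) = 5/12 + 1/4 = 2/3

H(X) = -[(5/12)·log₂(5/12) + (7/12)·log₂(7/12)]
  = 0.5263 + 0.4536
  = 0.9799 bits
H(Y) = -[(1/3)·log₂(1/3) + (2/3)·log₂(2/3)]
  = 0.5283 + 0.3900
  = 0.9183 bits
H(X,Y) = -[(5/12)·log₂(5/12) + (1/3)·log₂(1/3) + (1/4)·log₂(1/4)]
  = 0.5263 + 0.5283 + 0.5000
  = 1.5546 bits

I(X;Y) = H(X) + H(Y) - H(X,Y)
  = 0.9799 + 0.9183 - 1.5546
  = 0.3436 bits

Yes. I(X;Y) = 0.3436 bits, which is > 0.1 bits.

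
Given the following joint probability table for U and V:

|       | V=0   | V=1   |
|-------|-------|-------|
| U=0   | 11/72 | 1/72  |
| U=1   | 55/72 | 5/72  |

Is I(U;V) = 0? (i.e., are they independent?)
Marginal P(U) (row sums):
  P(U=0) = 11/72 + 1/72 = 1/6
  P(U=1) = 55/72 + 5/72 = 5/6
Marginal P(V) (column sums):
  P(V=0) = 11/72 + 55/72 = 11/12
  P(V=1) = 1/72 + 5/72 = 1/12

U and V are independent iff P(U=i,V=j) = P(U=i)·P(V=j) for every cell.
  P(U=0)·P(V=0) = 1/6 × 11/12 = 11/72 = P(U=0,V=0) ✓
  P(U=0)·P(V=1) = 1/6 × 1/12 = 1/72 = P(U=0,V=1) ✓
  P(U=1)·P(V=0) = 5/6 × 11/12 = 55/72 = P(U=1,V=0) ✓
  P(U=1)·P(V=1) = 5/6 × 1/12 = 5/72 = P(U=1,V=1) ✓

Yes, U and V are independent: every cell factors, so I(U;V) = 0 bits.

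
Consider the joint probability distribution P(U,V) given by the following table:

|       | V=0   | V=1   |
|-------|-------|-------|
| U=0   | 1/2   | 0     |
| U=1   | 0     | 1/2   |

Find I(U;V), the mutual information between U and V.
Marginal P(U) (row sums):
  P(U=0) = 1/2 + 0 = 1/2
  P(U=1) = 0 + 1/2 = 1/2
Marginal P(V) (column sums):
  P(V=0) = 1/2 + 0 = 1/2
  P(V=1) = 0 + 1/2 = 1/2

H(U) = -[(1/2)·log₂(1/2) + (1/2)·log₂(1/2)]
  = 0.5000 + 0.5000
  = 1.0000 bits
H(V) = -[(1/2)·log₂(1/2) + (1/2)·log₂(1/2)]
  = 0.5000 + 0.5000
  = 1.0000 bits
H(U,V) = -[(1/2)·log₂(1/2) + (1/2)·log₂(1/2)]
  = 0.5000 + 0.5000
  = 1.0000 bits

I(U;V) = H(U) + H(V) - H(U,V)
  = 1.0000 + 1.0000 - 1.0000
  = 1.0000 bits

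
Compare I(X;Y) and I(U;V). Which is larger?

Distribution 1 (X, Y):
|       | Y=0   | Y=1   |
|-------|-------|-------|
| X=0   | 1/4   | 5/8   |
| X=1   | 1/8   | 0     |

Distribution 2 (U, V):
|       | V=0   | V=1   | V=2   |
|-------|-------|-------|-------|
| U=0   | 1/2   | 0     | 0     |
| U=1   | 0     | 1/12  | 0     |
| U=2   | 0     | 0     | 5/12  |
Distribution 1 (X, Y):
Marginal P(X) (row sums):
  P(X=0) = 1/4 + 5/8 = 7/8
  P(X=1) = 1/8 + 0 = 1/8
Marginal P(Y) (column sums):
  P(Y=0) = 1/4 + 1/8 = 3/8
  P(Y=1) = 5/8 + 0 = 5/8

H(X) = -[(7/8)·log₂(7/8) + (1/8)·log₂(1/8)]
  = 0.1686 + 0.3750
  = 0.5436 bits
H(Y) = -[(3/8)·log₂(3/8) + (5/8)·log₂(5/8)]
  = 0.5306 + 0.4238
  = 0.9544 bits
H(X,Y) = -[(1/4)·log₂(1/4) + (5/8)·log₂(5/8) + (1/8)·log₂(1/8)]
  = 0.5000 + 0.4238 + 0.3750
  = 1.2988 bits

I(X;Y) = H(X) + H(Y) - H(X,Y)
  = 0.5436 + 0.9544 - 1.2988
  = 0.1992 bits

Distribution 2 (U, V):
Marginal P(U) (row sums):
  P(U=0) = 1/2 + 0 + 0 = 1/2
  P(U=1) = 0 + 1/12 + 0 = 1/12
  P(U=2) = 0 + 0 + 5/12 = 5/12
Marginal P(V) (column sums):
  P(V=0) = 1/2 + 0 + 0 = 1/2
  P(V=1) = 0 + 1/12 + 0 = 1/12
  P(V=2) = 0 + 0 + 5/12 = 5/12

H(U) = -[(1/2)·log₂(1/2) + (1/12)·log₂(1/12) + (5/12)·log₂(5/12)]
  = 0.5000 + 0.2987 + 0.5263
  = 1.3250 bits
H(V) = -[(1/2)·log₂(1/2) + (1/12)·log₂(1/12) + (5/12)·log₂(5/12)]
  = 0.5000 + 0.2987 + 0.5263
  = 1.3250 bits
H(U,V) = -[(1/2)·log₂(1/2) + (1/12)·log₂(1/12) + (5/12)·log₂(5/12)]
  = 0.5000 + 0.2987 + 0.5263
  = 1.3250 bits

I(U;V) = H(U) + H(V) - H(U,V)
  = 1.3250 + 1.3250 - 1.3250
  = 1.3250 bits

I(U;V) = 1.3250 bits > I(X;Y) = 0.1992 bits, so (U, V) has the higher mutual information (stronger dependence).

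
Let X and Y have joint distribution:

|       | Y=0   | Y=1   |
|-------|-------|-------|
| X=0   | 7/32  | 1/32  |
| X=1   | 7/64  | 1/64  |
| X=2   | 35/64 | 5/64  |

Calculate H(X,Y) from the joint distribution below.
H(X,Y) = -Σ P(X,Y) log₂ P(X,Y), summed over the non-zero cells:
H(X,Y) = -[(7/32)·log₂(7/32) + (1/32)·log₂(1/32) + (7/64)·log₂(7/64) + (1/64)·log₂(1/64) + (35/64)·log₂(35/64) + (5/64)·log₂(5/64)]
  = 0.4796 + 0.1563 + 0.3492 + 0.0938 + 0.4762 + 0.2873
  = 1.8424 bits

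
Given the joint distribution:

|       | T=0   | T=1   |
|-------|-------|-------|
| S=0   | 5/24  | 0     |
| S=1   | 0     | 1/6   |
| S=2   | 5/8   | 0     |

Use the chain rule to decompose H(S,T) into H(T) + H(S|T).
By the chain rule: H(S,T) = H(T) + H(S|T)

Marginal P(T) (column sums):
  P(T=0) = 5/24 + 0 + 5/8 = 5/6
  P(T=1) = 0 + 1/6 + 0 = 1/6
H(T) = -[(5/6)·log₂(5/6) + (1/6)·log₂(1/6)]
  = 0.2192 + 0.4308
  = 0.6500 bits
H(S|T) = -Σ P(S,T)·log₂ P(S|T), where P(S|T) = P(S,T) / P(T)
  (cells with P(S,T) = 0 contribute 0)
  (S=0,T=0): P(S|T) = (5/24)/(5/6) = 1/4;  -(5/24)·log₂(1/4) = 0.4167
  (S=1,T=1): P(S|T) = (1/6)/(1/6) = 1;  -(1/6)·log₂(1) = 0.0000
  (S=2,T=0): P(S|T) = (5/8)/(5/6) = 3/4;  -(5/8)·log₂(3/4) = 0.2594
H(S|T) = 0.4167 + 0.0000 + 0.2594
  = 0.6761 bits

H(S,T) = H(T) + H(S|T) = 0.6500 + 0.6761 = 1.3261 bits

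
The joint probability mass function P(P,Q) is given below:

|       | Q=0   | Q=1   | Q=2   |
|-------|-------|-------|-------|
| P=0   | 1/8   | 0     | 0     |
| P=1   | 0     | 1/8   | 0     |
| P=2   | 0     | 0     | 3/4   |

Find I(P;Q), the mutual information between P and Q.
Marginal P(P) (row sums):
  P(P=0) = 1/8 + 0 + 0 = 1/8
  P(P=1) = 0 + 1/8 + 0 = 1/8
  P(P=2) = 0 + 0 + 3/4 = 3/4
Marginal P(Q) (column sums):
  P(Q=0) = 1/8 + 0 + 0 = 1/8
  P(Q=1) = 0 + 1/8 + 0 = 1/8
  P(Q=2) = 0 + 0 + 3/4 = 3/4

H(P) = -[(1/8)·log₂(1/8) + (1/8)·log₂(1/8) + (3/4)·log₂(3/4)]
  = 0.3750 + 0.3750 + 0.3113
  = 1.0613 bits
H(Q) = -[(1/8)·log₂(1/8) + (1/8)·log₂(1/8) + (3/4)·log₂(3/4)]
  = 0.3750 + 0.3750 + 0.3113
  = 1.0613 bits
H(P,Q) = -[(1/8)·log₂(1/8) + (1/8)·log₂(1/8) + (3/4)·log₂(3/4)]
  = 0.3750 + 0.3750 + 0.3113
  = 1.0613 bits

I(P;Q) = H(P) + H(Q) - H(P,Q)
  = 1.0613 + 1.0613 - 1.0613
  = 1.0613 bits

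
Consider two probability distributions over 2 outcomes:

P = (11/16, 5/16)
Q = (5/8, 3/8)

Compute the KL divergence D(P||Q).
D(P||Q) = Σ P(i) log₂(P(i)/Q(i))
  i=0: (11/16) × log₂((11/16)/(5/8)) = (11/16) × log₂(11/10) = 0.0945
  i=1: (5/16) × log₂((5/16)/(3/8)) = (5/16) × log₂(5/6) = -0.0822
D(P||Q) = 0.0945 - 0.0822
  = 0.0123 bits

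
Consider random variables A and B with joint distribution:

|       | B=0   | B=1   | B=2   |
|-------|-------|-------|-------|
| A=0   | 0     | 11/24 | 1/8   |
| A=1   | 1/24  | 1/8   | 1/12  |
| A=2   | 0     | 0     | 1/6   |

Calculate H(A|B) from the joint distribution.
Marginal P(B) (column sums):
  P(B=0) = 0 + 1/24 + 0 = 1/24
  P(B=1) = 11/24 + 1/8 + 0 = 7/12
  P(B=2) = 1/8 + 1/12 + 1/6 = 3/8

H(A|B) = -Σ P(A,B)·log₂ P(A|B), where P(A|B) = P(A,B) / P(B)
  (cells with P(A,B) = 0 contribute 0)
  (A=0,B=1): P(A|B) = (11/24)/(7/12) = 11/14;  -(11/24)·log₂(11/14) = 0.1595
  (A=0,B=2): P(A|B) = (1/8)/(3/8) = 1/3;  -(1/8)·log₂(1/3) = 0.1981
  (A=1,B=0): P(A|B) = (1/24)/(1/24) = 1;  -(1/24)·log₂(1) = 0.0000
  (A=1,B=1): P(A|B) = (1/8)/(7/12) = 3/14;  -(1/8)·log₂(3/14) = 0.2778
  (A=1,B=2): P(A|B) = (1/12)/(3/8) = 2/9;  -(1/12)·log₂(2/9) = 0.1808
  (A=2,B=2): P(A|B) = (1/6)/(3/8) = 4/9;  -(1/6)·log₂(4/9) = 0.1950
H(A|B) = 0.1595 + 0.1981 + 0.0000 + 0.2778 + 0.1808 + 0.1950
  = 1.0112 bits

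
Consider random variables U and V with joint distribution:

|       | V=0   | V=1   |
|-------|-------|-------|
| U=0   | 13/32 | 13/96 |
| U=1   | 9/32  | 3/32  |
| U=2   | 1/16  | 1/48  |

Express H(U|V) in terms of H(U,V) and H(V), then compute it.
H(U|V) = H(U,V) - H(V)

Marginal P(V) (column sums):
  P(V=0) = 13/32 + 9/32 + 1/16 = 3/4
  P(V=1) = 13/96 + 3/32 + 1/48 = 1/4

H(U,V) = -[(13/32)·log₂(13/32) + (13/96)·log₂(13/96) + (9/32)·log₂(9/32) + (3/32)·log₂(3/32) + (1/16)·log₂(1/16) + (1/48)·log₂(1/48)]
  = 0.5279 + 0.3906 + 0.5147 + 0.3202 + 0.2500 + 0.1164
  = 2.1198 bits
H(V) = -[(3/4)·log₂(3/4) + (1/4)·log₂(1/4)]
  = 0.3113 + 0.5000
  = 0.8113 bits

H(U|V) = 2.1198 - 0.8113 = 1.3085 bits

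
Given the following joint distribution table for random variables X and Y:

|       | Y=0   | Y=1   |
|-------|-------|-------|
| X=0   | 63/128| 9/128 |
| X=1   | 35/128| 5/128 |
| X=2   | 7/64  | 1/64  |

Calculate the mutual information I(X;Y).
Marginal P(X) (row sums):
  P(X=0) = 63/128 + 9/128 = 9/16
  P(X=1) = 35/128 + 5/128 = 5/16
  P(X=2) = 7/64 + 1/64 = 1/8
Marginal P(Y) (column sums):
  P(Y=0) = 63/128 + 35/128 + 7/64 = 7/8
  P(Y=1) = 9/128 + 5/128 + 1/64 = 1/8

H(X) = -[(9/16)·log₂(9/16) + (5/16)·log₂(5/16) + (1/8)·log₂(1/8)]
  = 0.4669 + 0.5244 + 0.3750
  = 1.3663 bits
H(Y) = -[(7/8)·log₂(7/8) + (1/8)·log₂(1/8)]
  = 0.1686 + 0.3750
  = 0.5436 bits
H(X,Y) = -[(63/128)·log₂(63/128) + (9/128)·log₂(9/128) + (35/128)·log₂(35/128) + (5/128)·log₂(5/128) + (7/64)·log₂(7/64) + (1/64)·log₂(1/64)]
  = 0.5034 + 0.2693 + 0.5115 + 0.1827 + 0.3492 + 0.0938
  = 1.9099 bits

I(X;Y) = H(X) + H(Y) - H(X,Y)
  = 1.3663 + 0.5436 - 1.9099
  = 0.0000 bits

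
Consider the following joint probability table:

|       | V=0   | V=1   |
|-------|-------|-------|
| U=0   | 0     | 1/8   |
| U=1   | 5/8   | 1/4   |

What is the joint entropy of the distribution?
H(U,V) = -Σ P(U,V) log₂ P(U,V), summed over the non-zero cells:
H(U,V) = -[(1/8)·log₂(1/8) + (5/8)·log₂(5/8) + (1/4)·log₂(1/4)]
  = 0.3750 + 0.4238 + 0.5000
  = 1.2988 bits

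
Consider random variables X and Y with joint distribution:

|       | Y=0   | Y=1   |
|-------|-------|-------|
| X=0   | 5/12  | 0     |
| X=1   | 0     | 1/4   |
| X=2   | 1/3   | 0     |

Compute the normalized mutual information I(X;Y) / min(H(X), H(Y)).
Marginal P(X) (row sums):
  P(X=0) = 5/12 + 0 = 5/12
  P(X=1) = 0 + 1/4 = 1/4
  P(X=2) = 1/3 + 0 = 1/3
Marginal P(Y) (column sums):
  P(Y=0) = 5/12 + 0 + 1/3 = 3/4
  P(Y=1) = 0 + 1/4 + 0 = 1/4

H(X) = -[(5/12)·log₂(5/12) + (1/4)·log₂(1/4) + (1/3)·log₂(1/3)]
  = 0.5263 + 0.5000 + 0.5283
  = 1.5546 bits
H(Y) = -[(3/4)·log₂(3/4) + (1/4)·log₂(1/4)]
  = 0.3113 + 0.5000
  = 0.8113 bits
H(X,Y) = -[(5/12)·log₂(5/12) + (1/4)·log₂(1/4) + (1/3)·log₂(1/3)]
  = 0.5263 + 0.5000 + 0.5283
  = 1.5546 bits

I(X;Y) = H(X) + H(Y) - H(X,Y)
  = 1.5546 + 0.8113 - 1.5546
  = 0.8113 bits

min(H(X), H(Y)) = min(1.5546, 0.8113) = 0.8113 bits
Normalized MI = 0.8113 / 0.8113 = 1.0000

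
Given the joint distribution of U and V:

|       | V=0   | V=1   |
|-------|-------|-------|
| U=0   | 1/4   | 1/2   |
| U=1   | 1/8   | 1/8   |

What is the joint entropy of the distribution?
H(U,V) = -Σ P(U,V) log₂ P(U,V), summed over the non-zero cells:
H(U,V) = -[(1/4)·log₂(1/4) + (1/2)·log₂(1/2) + (1/8)·log₂(1/8) + (1/8)·log₂(1/8)]
  = 0.5000 + 0.5000 + 0.3750 + 0.3750
  = 1.7500 bits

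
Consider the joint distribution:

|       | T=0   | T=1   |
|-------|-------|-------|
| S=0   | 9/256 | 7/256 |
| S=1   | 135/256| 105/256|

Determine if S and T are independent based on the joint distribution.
Marginal P(S) (row sums):
  P(S=0) = 9/256 + 7/256 = 1/16
  P(S=1) = 135/256 + 105/256 = 15/16
Marginal P(T) (column sums):
  P(T=0) = 9/256 + 135/256 = 9/16
  P(T=1) = 7/256 + 105/256 = 7/16

S and T are independent iff P(S=i,T=j) = P(S=i)·P(T=j) for every cell.
  P(S=0)·P(T=0) = 1/16 × 9/16 = 9/256 = P(S=0,T=0) ✓
  P(S=0)·P(T=1) = 1/16 × 7/16 = 7/256 = P(S=0,T=1) ✓
  P(S=1)·P(T=0) = 15/16 × 9/16 = 135/256 = P(S=1,T=0) ✓
  P(S=1)·P(T=1) = 15/16 × 7/16 = 105/256 = P(S=1,T=1) ✓

Yes, S and T are independent: every cell factors, so I(S;T) = 0 bits.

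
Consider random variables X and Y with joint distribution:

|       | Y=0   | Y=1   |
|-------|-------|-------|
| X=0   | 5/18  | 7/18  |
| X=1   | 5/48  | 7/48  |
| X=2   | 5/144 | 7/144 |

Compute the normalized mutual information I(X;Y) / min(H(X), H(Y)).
Marginal P(X) (row sums):
  P(X=0) = 5/18 + 7/18 = 2/3
  P(X=1) = 5/48 + 7/48 = 1/4
  P(X=2) = 5/144 + 7/144 = 1/12
Marginal P(Y) (column sums):
  P(Y=0) = 5/18 + 5/48 + 5/144 = 5/12
  P(Y=1) = 7/18 + 7/48 + 7/144 = 7/12

H(X) = -[(2/3)·log₂(2/3) + (1/4)·log₂(1/4) + (1/12)·log₂(1/12)]
  = 0.3900 + 0.5000 + 0.2987
  = 1.1887 bits
H(Y) = -[(5/12)·log₂(5/12) + (7/12)·log₂(7/12)]
  = 0.5263 + 0.4536
  = 0.9799 bits
H(X,Y) = -[(5/18)·log₂(5/18) + (7/18)·log₂(7/18) + (5/48)·log₂(5/48) + (7/48)·log₂(7/48) + (5/144)·log₂(5/144) + (7/144)·log₂(7/144)]
  = 0.5133 + 0.5299 + 0.3399 + 0.4051 + 0.1683 + 0.2121
  = 2.1686 bits

I(X;Y) = H(X) + H(Y) - H(X,Y)
  = 1.1887 + 0.9799 - 2.1686
  = 0.0000 bits

min(H(X), H(Y)) = min(1.1887, 0.9799) = 0.9799 bits
Normalized MI = 0.0000 / 0.9799 = 0.0000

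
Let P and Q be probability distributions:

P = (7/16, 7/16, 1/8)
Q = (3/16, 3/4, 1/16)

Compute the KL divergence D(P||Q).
D(P||Q) = Σ P(i) log₂(P(i)/Q(i))
  i=0: (7/16) × log₂((7/16)/(3/16)) = (7/16) × log₂(7/3) = 0.5348
  i=1: (7/16) × log₂((7/16)/(3/4)) = (7/16) × log₂(7/12) = -0.3402
  i=2: (1/8) × log₂((1/8)/(1/16)) = (1/8) × log₂(2) = 0.1250
D(P||Q) = 0.5348 - 0.3402 + 0.1250
  = 0.3196 bits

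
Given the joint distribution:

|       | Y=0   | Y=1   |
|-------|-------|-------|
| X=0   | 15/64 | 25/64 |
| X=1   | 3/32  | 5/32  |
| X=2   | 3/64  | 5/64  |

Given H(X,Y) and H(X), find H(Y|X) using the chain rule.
From the chain rule: H(X,Y) = H(X) + H(Y|X)
Therefore: H(Y|X) = H(X,Y) - H(X)

H(X,Y) = -[(15/64)·log₂(15/64) + (25/64)·log₂(25/64) + (3/32)·log₂(3/32) + (5/32)·log₂(5/32) + (3/64)·log₂(3/64) + (5/64)·log₂(5/64)]
  = 0.4906 + 0.5297 + 0.3202 + 0.4184 + 0.2070 + 0.2873
  = 2.2532 bits
Marginal P(X) (row sums):
  P(X=0) = 15/64 + 25/64 = 5/8
  P(X=1) = 3/32 + 5/32 = 1/4
  P(X=2) = 3/64 + 5/64 = 1/8
H(X) = -[(5/8)·log₂(5/8) + (1/4)·log₂(1/4) + (1/8)·log₂(1/8)]
  = 0.4238 + 0.5000 + 0.3750
  = 1.2988 bits

H(Y|X) = 2.2532 - 1.2988 = 0.9544 bits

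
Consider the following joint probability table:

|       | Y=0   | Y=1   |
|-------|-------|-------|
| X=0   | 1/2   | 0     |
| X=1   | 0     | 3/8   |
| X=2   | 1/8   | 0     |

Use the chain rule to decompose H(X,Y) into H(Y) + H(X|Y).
By the chain rule: H(X,Y) = H(Y) + H(X|Y)

Marginal P(Y) (column sums):
  P(Y=0) = 1/2 + 0 + 1/8 = 5/8
  P(Y=1) = 0 + 3/8 + 0 = 3/8
H(Y) = -[(5/8)·log₂(5/8) + (3/8)·log₂(3/8)]
  = 0.4238 + 0.5306
  = 0.9544 bits
H(X|Y) = -Σ P(X,Y)·log₂ P(X|Y), where P(X|Y) = P(X,Y) / P(Y)
  (cells with P(X,Y) = 0 contribute 0)
  (X=0,Y=0): P(X|Y) = (1/2)/(5/8) = 4/5;  -(1/2)·log₂(4/5) = 0.1610
  (X=1,Y=1): P(X|Y) = (3/8)/(3/8) = 1;  -(3/8)·log₂(1) = 0.0000
  (X=2,Y=0): P(X|Y) = (1/8)/(5/8) = 1/5;  -(1/8)·log₂(1/5) = 0.2902
H(X|Y) = 0.1610 + 0.0000 + 0.2902
  = 0.4512 bits

H(X,Y) = H(Y) + H(X|Y) = 0.9544 + 0.4512 = 1.4056 bits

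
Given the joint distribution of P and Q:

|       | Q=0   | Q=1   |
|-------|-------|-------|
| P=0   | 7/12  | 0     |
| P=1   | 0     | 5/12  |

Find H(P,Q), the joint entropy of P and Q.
H(P,Q) = -Σ P(P,Q) log₂ P(P,Q), summed over the non-zero cells:
H(P,Q) = -[(7/12)·log₂(7/12) + (5/12)·log₂(5/12)]
  = 0.4536 + 0.5263
  = 0.9799 bits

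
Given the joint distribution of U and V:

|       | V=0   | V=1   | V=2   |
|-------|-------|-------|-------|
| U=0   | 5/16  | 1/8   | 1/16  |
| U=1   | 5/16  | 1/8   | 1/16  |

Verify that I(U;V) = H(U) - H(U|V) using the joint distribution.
Left side, from I(U;V) = H(U) + H(V) - H(U,V):
Marginal P(U) (row sums):
  P(U=0) = 5/16 + 1/8 + 1/16 = 1/2
  P(U=1) = 5/16 + 1/8 + 1/16 = 1/2
Marginal P(V) (column sums):
  P(V=0) = 5/16 + 5/16 = 5/8
  P(V=1) = 1/8 + 1/8 = 1/4
  P(V=2) = 1/16 + 1/16 = 1/8

H(U) = -[(1/2)·log₂(1/2) + (1/2)·log₂(1/2)]
  = 0.5000 + 0.5000
  = 1.0000 bits
H(V) = -[(5/8)·log₂(5/8) + (1/4)·log₂(1/4) + (1/8)·log₂(1/8)]
  = 0.4238 + 0.5000 + 0.3750
  = 1.2988 bits
H(U,V) = -[(5/16)·log₂(5/16) + (1/8)·log₂(1/8) + (1/16)·log₂(1/16) + (5/16)·log₂(5/16) + (1/8)·log₂(1/8) + (1/16)·log₂(1/16)]
  = 0.5244 + 0.3750 + 0.2500 + 0.5244 + 0.3750 + 0.2500
  = 2.2988 bits

I(U;V) = H(U) + H(V) - H(U,V)
  = 1.0000 + 1.2988 - 2.2988
  = 0.0000 bits

Right side, with H(U|V) computed directly from the conditional probabilities:
H(U|V) = -Σ P(U,V)·log₂ P(U|V), where P(U|V) = P(U,V) / P(V)
  (U=0,V=0): P(U|V) = (5/16)/(5/8) = 1/2;  -(5/16)·log₂(1/2) = 0.3125
  (U=0,V=1): P(U|V) = (1/8)/(1/4) = 1/2;  -(1/8)·log₂(1/2) = 0.1250
  (U=0,V=2): P(U|V) = (1/16)/(1/8) = 1/2;  -(1/16)·log₂(1/2) = 0.0625
  (U=1,V=0): P(U|V) = (5/16)/(5/8) = 1/2;  -(5/16)·log₂(1/2) = 0.3125
  (U=1,V=1): P(U|V) = (1/8)/(1/4) = 1/2;  -(1/8)·log₂(1/2) = 0.1250
  (U=1,V=2): P(U|V) = (1/16)/(1/8) = 1/2;  -(1/16)·log₂(1/2) = 0.0625
H(U|V) = 0.3125 + 0.1250 + 0.0625 + 0.3125 + 0.1250 + 0.0625
  = 1.0000 bits
H(U) - H(U|V) = 1.0000 - 1.0000 = 0.0000 bits

Both sides equal 0.0000 bits, so I(U;V) = H(U) - H(U|V) ✓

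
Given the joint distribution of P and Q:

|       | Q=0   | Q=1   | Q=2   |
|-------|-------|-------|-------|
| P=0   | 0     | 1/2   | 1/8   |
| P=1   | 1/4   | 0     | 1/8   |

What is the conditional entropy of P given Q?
Marginal P(Q) (column sums):
  P(Q=0) = 0 + 1/4 = 1/4
  P(Q=1) = 1/2 + 0 = 1/2
  P(Q=2) = 1/8 + 1/8 = 1/4

H(P|Q) = -Σ P(P,Q)·log₂ P(P|Q), where P(P|Q) = P(P,Q) / P(Q)
  (cells with P(P,Q) = 0 contribute 0)
  (P=0,Q=1): P(P|Q) = (1/2)/(1/2) = 1;  -(1/2)·log₂(1) = 0.0000
  (P=0,Q=2): P(P|Q) = (1/8)/(1/4) = 1/2;  -(1/8)·log₂(1/2) = 0.1250
  (P=1,Q=0): P(P|Q) = (1/4)/(1/4) = 1;  -(1/4)·log₂(1) = 0.0000
  (P=1,Q=2): P(P|Q) = (1/8)/(1/4) = 1/2;  -(1/8)·log₂(1/2) = 0.1250
H(P|Q) = 0.0000 + 0.1250 + 0.0000 + 0.1250
  = 0.2500 bits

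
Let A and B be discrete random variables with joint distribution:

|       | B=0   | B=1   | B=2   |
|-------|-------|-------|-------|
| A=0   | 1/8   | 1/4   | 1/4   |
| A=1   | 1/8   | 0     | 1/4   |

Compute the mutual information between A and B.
Marginal P(A) (row sums):
  P(A=0) = 1/8 + 1/4 + 1/4 = 5/8
  P(A=1) = 1/8 + 0 + 1/4 = 3/8
Marginal P(B) (column sums):
  P(B=0) = 1/8 + 1/8 = 1/4
  P(B=1) = 1/4 + 0 = 1/4
  P(B=2) = 1/4 + 1/4 = 1/2

H(A) = -[(5/8)·log₂(5/8) + (3/8)·log₂(3/8)]
  = 0.4238 + 0.5306
  = 0.9544 bits
H(B) = -[(1/4)·log₂(1/4) + (1/4)·log₂(1/4) + (1/2)·log₂(1/2)]
  = 0.5000 + 0.5000 + 0.5000
  = 1.5000 bits
H(A,B) = -[(1/8)·log₂(1/8) + (1/4)·log₂(1/4) + (1/4)·log₂(1/4) + (1/8)·log₂(1/8) + (1/4)·log₂(1/4)]
  = 0.3750 + 0.5000 + 0.5000 + 0.3750 + 0.5000
  = 2.2500 bits

I(A;B) = H(A) + H(B) - H(A,B)
  = 0.9544 + 1.5000 - 2.2500
  = 0.2044 bits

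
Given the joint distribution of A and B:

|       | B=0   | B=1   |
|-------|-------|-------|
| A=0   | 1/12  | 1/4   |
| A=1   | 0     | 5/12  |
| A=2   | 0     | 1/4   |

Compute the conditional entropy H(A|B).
Marginal P(B) (column sums):
  P(B=0) = 1/12 + 0 + 0 = 1/12
  P(B=1) = 1/4 + 5/12 + 1/4 = 11/12

H(A|B) = -Σ P(A,B)·log₂ P(A|B), where P(A|B) = P(A,B) / P(B)
  (cells with P(A,B) = 0 contribute 0)
  (A=0,B=0): P(A|B) = (1/12)/(1/12) = 1;  -(1/12)·log₂(1) = 0.0000
  (A=0,B=1): P(A|B) = (1/4)/(11/12) = 3/11;  -(1/4)·log₂(3/11) = 0.4686
  (A=1,B=1): P(A|B) = (5/12)/(11/12) = 5/11;  -(5/12)·log₂(5/11) = 0.4740
  (A=2,B=1): P(A|B) = (1/4)/(11/12) = 3/11;  -(1/4)·log₂(3/11) = 0.4686
H(A|B) = 0.0000 + 0.4686 + 0.4740 + 0.4686
  = 1.4112 bits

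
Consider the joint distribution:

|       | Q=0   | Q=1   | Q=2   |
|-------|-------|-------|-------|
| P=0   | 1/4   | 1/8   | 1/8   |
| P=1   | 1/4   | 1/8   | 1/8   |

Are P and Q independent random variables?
Marginal P(P) (row sums):
  P(P=0) = 1/4 + 1/8 + 1/8 = 1/2
  P(P=1) = 1/4 + 1/8 + 1/8 = 1/2
Marginal P(Q) (column sums):
  P(Q=0) = 1/4 + 1/4 = 1/2
  P(Q=1) = 1/8 + 1/8 = 1/4
  P(Q=2) = 1/8 + 1/8 = 1/4

P and Q are independent iff P(P=i,Q=j) = P(P=i)·P(Q=j) for every cell.
  P(P=0)·P(Q=0) = 1/2 × 1/2 = 1/4 = P(P=0,Q=0) ✓
  P(P=0)·P(Q=1) = 1/2 × 1/4 = 1/8 = P(P=0,Q=1) ✓
  P(P=0)·P(Q=2) = 1/2 × 1/4 = 1/8 = P(P=0,Q=2) ✓
  P(P=1)·P(Q=0) = 1/2 × 1/2 = 1/4 = P(P=1,Q=0) ✓
  P(P=1)·P(Q=1) = 1/2 × 1/4 = 1/8 = P(P=1,Q=1) ✓
  P(P=1)·P(Q=2) = 1/2 × 1/4 = 1/8 = P(P=1,Q=2) ✓

Yes, P and Q are independent: every cell factors, so I(P;Q) = 0 bits.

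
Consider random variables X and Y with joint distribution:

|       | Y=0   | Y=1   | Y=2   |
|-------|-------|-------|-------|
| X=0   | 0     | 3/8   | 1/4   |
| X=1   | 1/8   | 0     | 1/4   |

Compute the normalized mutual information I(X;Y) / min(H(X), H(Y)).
Marginal P(X) (row sums):
  P(X=0) = 0 + 3/8 + 1/4 = 5/8
  P(X=1) = 1/8 + 0 + 1/4 = 3/8
Marginal P(Y) (column sums):
  P(Y=0) = 0 + 1/8 = 1/8
  P(Y=1) = 3/8 + 0 = 3/8
  P(Y=2) = 1/4 + 1/4 = 1/2

H(X) = -[(5/8)·log₂(5/8) + (3/8)·log₂(3/8)]
  = 0.4238 + 0.5306
  = 0.9544 bits
H(Y) = -[(1/8)·log₂(1/8) + (3/8)·log₂(3/8) + (1/2)·log₂(1/2)]
  = 0.3750 + 0.5306 + 0.5000
  = 1.4056 bits
H(X,Y) = -[(3/8)·log₂(3/8) + (1/4)·log₂(1/4) + (1/8)·log₂(1/8) + (1/4)·log₂(1/4)]
  = 0.5306 + 0.5000 + 0.3750 + 0.5000
  = 1.9056 bits

I(X;Y) = H(X) + H(Y) - H(X,Y)
  = 0.9544 + 1.4056 - 1.9056
  = 0.4544 bits

min(H(X), H(Y)) = min(0.9544, 1.4056) = 0.9544 bits
Normalized MI = 0.4544 / 0.9544 = 0.4761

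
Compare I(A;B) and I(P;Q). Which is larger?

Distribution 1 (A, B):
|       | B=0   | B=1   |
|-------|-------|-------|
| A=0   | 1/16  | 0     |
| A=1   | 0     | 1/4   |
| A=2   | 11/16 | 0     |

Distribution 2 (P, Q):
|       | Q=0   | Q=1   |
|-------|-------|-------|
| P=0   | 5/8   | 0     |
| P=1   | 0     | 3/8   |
Distribution 1 (A, B):
Marginal P(A) (row sums):
  P(A=0) = 1/16 + 0 = 1/16
  P(A=1) = 0 + 1/4 = 1/4
  P(A=2) = 11/16 + 0 = 11/16
Marginal P(B) (column sums):
  P(B=0) = 1/16 + 0 + 11/16 = 3/4
  P(B=1) = 0 + 1/4 + 0 = 1/4

H(A) = -[(1/16)·log₂(1/16) + (1/4)·log₂(1/4) + (11/16)·log₂(11/16)]
  = 0.2500 + 0.5000 + 0.3716
  = 1.1216 bits
H(B) = -[(3/4)·log₂(3/4) + (1/4)·log₂(1/4)]
  = 0.3113 + 0.5000
  = 0.8113 bits
H(A,B) = -[(1/16)·log₂(1/16) + (1/4)·log₂(1/4) + (11/16)·log₂(11/16)]
  = 0.2500 + 0.5000 + 0.3716
  = 1.1216 bits

I(A;B) = H(A) + H(B) - H(A,B)
  = 1.1216 + 0.8113 - 1.1216
  = 0.8113 bits

Distribution 2 (P, Q):
Marginal P(P) (row sums):
  P(P=0) = 5/8 + 0 = 5/8
  P(P=1) = 0 + 3/8 = 3/8
Marginal P(Q) (column sums):
  P(Q=0) = 5/8 + 0 = 5/8
  P(Q=1) = 0 + 3/8 = 3/8

H(P) = -[(5/8)·log₂(5/8) + (3/8)·log₂(3/8)]
  = 0.4238 + 0.5306
  = 0.9544 bits
H(Q) = -[(5/8)·log₂(5/8) + (3/8)·log₂(3/8)]
  = 0.4238 + 0.5306
  = 0.9544 bits
H(P,Q) = -[(5/8)·log₂(5/8) + (3/8)·log₂(3/8)]
  = 0.4238 + 0.5306
  = 0.9544 bits

I(P;Q) = H(P) + H(Q) - H(P,Q)
  = 0.9544 + 0.9544 - 0.9544
  = 0.9544 bits

I(P;Q) = 0.9544 bits > I(A;B) = 0.8113 bits, so (P, Q) has the higher mutual information (stronger dependence).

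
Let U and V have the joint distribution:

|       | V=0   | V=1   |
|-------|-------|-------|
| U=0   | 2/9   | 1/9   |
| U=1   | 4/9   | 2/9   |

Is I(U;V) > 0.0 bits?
Marginal P(U) (row sums):
  P(U=0) = 2/9 + 1/9 = 1/3
  P(U=1) = 4/9 + 2/9 = 2/3
Marginal P(V) (column sums):
  P(V=0) = 2/9 + 4/9 = 2/3
  P(V=1) = 1/9 + 2/9 = 1/3

H(U) = -[(1/3)·log₂(1/3) + (2/3)·log₂(2/3)]
  = 0.5283 + 0.3900
  = 0.9183 bits
H(V) = -[(2/3)·log₂(2/3) + (1/3)·log₂(1/3)]
  = 0.3900 + 0.5283
  = 0.9183 bits
H(U,V) = -[(2/9)·log₂(2/9) + (1/9)·log₂(1/9) + (4/9)·log₂(4/9) + (2/9)·log₂(2/9)]
  = 0.4822 + 0.3522 + 0.5200 + 0.4822
  = 1.8366 bits

I(U;V) = H(U) + H(V) - H(U,V)
  = 0.9183 + 0.9183 - 1.8366
  = 0.0000 bits

No. I(U;V) = 0.0000 bits, which is ≤ 0.0 bits.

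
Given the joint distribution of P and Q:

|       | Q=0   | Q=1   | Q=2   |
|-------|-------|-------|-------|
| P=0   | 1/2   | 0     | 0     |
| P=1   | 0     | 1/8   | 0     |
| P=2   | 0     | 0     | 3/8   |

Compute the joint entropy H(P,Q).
H(P,Q) = -Σ P(P,Q) log₂ P(P,Q), summed over the non-zero cells:
H(P,Q) = -[(1/2)·log₂(1/2) + (1/8)·log₂(1/8) + (3/8)·log₂(3/8)]
  = 0.5000 + 0.3750 + 0.5306
  = 1.4056 bits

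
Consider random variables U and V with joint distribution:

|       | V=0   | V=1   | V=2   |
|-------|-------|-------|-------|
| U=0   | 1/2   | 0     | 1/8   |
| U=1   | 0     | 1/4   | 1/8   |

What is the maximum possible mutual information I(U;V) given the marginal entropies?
The upper bound on mutual information is I(U;V) ≤ min(H(U), H(V)).

Marginal P(U) (row sums):
  P(U=0) = 1/2 + 0 + 1/8 = 5/8
  P(U=1) = 0 + 1/4 + 1/8 = 3/8
Marginal P(V) (column sums):
  P(V=0) = 1/2 + 0 = 1/2
  P(V=1) = 0 + 1/4 = 1/4
  P(V=2) = 1/8 + 1/8 = 1/4

H(U) = -[(5/8)·log₂(5/8) + (3/8)·log₂(3/8)]
  = 0.4238 + 0.5306
  = 0.9544 bits
H(V) = -[(1/2)·log₂(1/2) + (1/4)·log₂(1/4) + (1/4)·log₂(1/4)]
  = 0.5000 + 0.5000 + 0.5000
  = 1.5000 bits

Maximum possible I(U;V) = min(0.9544, 1.5000) = 0.9544 bits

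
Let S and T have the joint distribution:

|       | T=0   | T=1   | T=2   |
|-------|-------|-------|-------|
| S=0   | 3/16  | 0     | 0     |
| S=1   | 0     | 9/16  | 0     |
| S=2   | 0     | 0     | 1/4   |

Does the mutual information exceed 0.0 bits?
Marginal P(S) (row sums):
  P(S=0) = 3/16 + 0 + 0 = 3/16
  P(S=1) = 0 + 9/16 + 0 = 9/16
  P(S=2) = 0 + 0 + 1/4 = 1/4
Marginal P(T) (column sums):
  P(T=0) = 3/16 + 0 + 0 = 3/16
  P(T=1) = 0 + 9/16 + 0 = 9/16
  P(T=2) = 0 + 0 + 1/4 = 1/4

H(S) = -[(3/16)·log₂(3/16) + (9/16)·log₂(9/16) + (1/4)·log₂(1/4)]
  = 0.4528 + 0.4669 + 0.5000
  = 1.4197 bits
H(T) = -[(3/16)·log₂(3/16) + (9/16)·log₂(9/16) + (1/4)·log₂(1/4)]
  = 0.4528 + 0.4669 + 0.5000
  = 1.4197 bits
H(S,T) = -[(3/16)·log₂(3/16) + (9/16)·log₂(9/16) + (1/4)·log₂(1/4)]
  = 0.4528 + 0.4669 + 0.5000
  = 1.4197 bits

I(S;T) = H(S) + H(T) - H(S,T)
  = 1.4197 + 1.4197 - 1.4197
  = 1.4197 bits

Yes. I(S;T) = 1.4197 bits, which is > 0.0 bits.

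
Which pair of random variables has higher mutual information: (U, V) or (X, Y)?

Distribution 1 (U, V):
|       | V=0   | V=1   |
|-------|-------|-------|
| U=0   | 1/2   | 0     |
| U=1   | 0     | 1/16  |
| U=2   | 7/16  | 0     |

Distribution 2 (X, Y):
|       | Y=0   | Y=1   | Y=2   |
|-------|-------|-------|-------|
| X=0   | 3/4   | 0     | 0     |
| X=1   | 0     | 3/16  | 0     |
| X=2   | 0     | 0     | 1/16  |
Distribution 1 (U, V):
Marginal P(U) (row sums):
  P(U=0) = 1/2 + 0 = 1/2
  P(U=1) = 0 + 1/16 = 1/16
  P(U=2) = 7/16 + 0 = 7/16
Marginal P(V) (column sums):
  P(V=0) = 1/2 + 0 + 7/16 = 15/16
  P(V=1) = 0 + 1/16 + 0 = 1/16

H(U) = -[(1/2)·log₂(1/2) + (1/16)·log₂(1/16) + (7/16)·log₂(7/16)]
  = 0.5000 + 0.2500 + 0.5218
  = 1.2718 bits
H(V) = -[(15/16)·log₂(15/16) + (1/16)·log₂(1/16)]
  = 0.0873 + 0.2500
  = 0.3373 bits
H(U,V) = -[(1/2)·log₂(1/2) + (1/16)·log₂(1/16) + (7/16)·log₂(7/16)]
  = 0.5000 + 0.2500 + 0.5218
  = 1.2718 bits

I(U;V) = H(U) + H(V) - H(U,V)
  = 1.2718 + 0.3373 - 1.2718
  = 0.3373 bits

Distribution 2 (X, Y):
Marginal P(X) (row sums):
  P(X=0) = 3/4 + 0 + 0 = 3/4
  P(X=1) = 0 + 3/16 + 0 = 3/16
  P(X=2) = 0 + 0 + 1/16 = 1/16
Marginal P(Y) (column sums):
  P(Y=0) = 3/4 + 0 + 0 = 3/4
  P(Y=1) = 0 + 3/16 + 0 = 3/16
  P(Y=2) = 0 + 0 + 1/16 = 1/16

H(X) = -[(3/4)·log₂(3/4) + (3/16)·log₂(3/16) + (1/16)·log₂(1/16)]
  = 0.3113 + 0.4528 + 0.2500
  = 1.0141 bits
H(Y) = -[(3/4)·log₂(3/4) + (3/16)·log₂(3/16) + (1/16)·log₂(1/16)]
  = 0.3113 + 0.4528 + 0.2500
  = 1.0141 bits
H(X,Y) = -[(3/4)·log₂(3/4) + (3/16)·log₂(3/16) + (1/16)·log₂(1/16)]
  = 0.3113 + 0.4528 + 0.2500
  = 1.0141 bits

I(X;Y) = H(X) + H(Y) - H(X,Y)
  = 1.0141 + 1.0141 - 1.0141
  = 1.0141 bits

I(X;Y) = 1.0141 bits > I(U;V) = 0.3373 bits, so (X, Y) has the higher mutual information (stronger dependence).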